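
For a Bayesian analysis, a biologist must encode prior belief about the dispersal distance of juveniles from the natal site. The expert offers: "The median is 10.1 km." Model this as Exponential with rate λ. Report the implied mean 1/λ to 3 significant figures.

Exponential median = ln 2 / λ, so λ = ln 2 / 10.1 = 0.0686.
Mean = 1/λ = 14.6 km.

mean ≈ 14.6 km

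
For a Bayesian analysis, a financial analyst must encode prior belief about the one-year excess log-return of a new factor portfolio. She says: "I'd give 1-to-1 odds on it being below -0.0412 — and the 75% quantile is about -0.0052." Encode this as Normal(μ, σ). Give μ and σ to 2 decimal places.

μ = -0.04, σ = 0.05

The p-quantile of Normal(μ,σ) is μ + z_p·σ, with z_{0.5} = 0 and z_{0.75} = 0.6745.
Eliminate σ: μ = (z₂·x₁ − z₁·x₂)/(z₂ − z₁) = (0.6745·-0.0412 − (0)·-0.0052)/0.6745 = -0.04.
Then σ = (x₂ − x₁)/(z₂ − z₁) = (-0.0052 − -0.0412)/0.6745 = 0.05.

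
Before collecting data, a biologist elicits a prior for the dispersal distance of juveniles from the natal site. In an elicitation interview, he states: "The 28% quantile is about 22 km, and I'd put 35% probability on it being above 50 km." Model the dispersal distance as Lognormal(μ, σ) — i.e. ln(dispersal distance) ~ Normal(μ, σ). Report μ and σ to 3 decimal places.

μ ≈ 3.585, σ ≈ 0.848

If T ~ Lognormal(μ,σ) then ln T ~ Normal(μ,σ), so the p-quantile of ln T is μ + z_p·σ.
ln(22) = 3.091 and ln(50) = 3.912; z_{0.28} = -0.5828, z_{0.65} = 0.3853.
σ = (3.912 − 3.091)/(0.3853 − (-0.5828)) = 0.848.
μ = 3.091 − (-0.5828)·0.848 = 3.585.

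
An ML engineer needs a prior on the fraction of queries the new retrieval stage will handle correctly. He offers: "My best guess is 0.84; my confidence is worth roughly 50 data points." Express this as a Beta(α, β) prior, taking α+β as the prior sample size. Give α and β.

α = 42, β = 8

Under the effective-sample-size interpretation, Beta(α, β) has prior mean α/(α+β) and prior sample size α+β.
So α+β = 50 and α/(α+β) = 0.84, giving α = 0.84·50 = 42 and β = 50 − 42 = 8.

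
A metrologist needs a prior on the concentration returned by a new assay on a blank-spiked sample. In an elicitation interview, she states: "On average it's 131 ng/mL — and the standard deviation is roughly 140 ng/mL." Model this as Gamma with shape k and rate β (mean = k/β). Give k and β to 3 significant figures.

For Gamma(k, rate β): mean = k/β, variance = k/β², so CV = 1/√k.
CV = SD/mean = 140/131 = 1.069, hence k = 1/CV² = 0.876.
Then β = k/mean = 0.876/131 = 0.00668.

k ≈ 0.876, β ≈ 0.00668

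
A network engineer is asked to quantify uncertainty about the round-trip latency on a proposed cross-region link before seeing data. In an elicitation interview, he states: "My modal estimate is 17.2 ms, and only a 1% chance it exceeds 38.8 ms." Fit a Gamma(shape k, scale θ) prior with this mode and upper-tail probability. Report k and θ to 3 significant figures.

k ≈ 8.25, θ ≈ 2.37

Gamma(k,θ) with k>1 has mode (k−1)θ, so θ = 17.2/(k−1).
Need P(X < 38.8) = 0.99 with θ tied to k this way. Start at k = 2, θ = 17.2: P(X<38.8) ≈ 0.659.
Too low — raise k to concentrate. Iterating converges to k ≈ 8.25.
Then θ = 17.2/(8.25−1) ≈ 2.37.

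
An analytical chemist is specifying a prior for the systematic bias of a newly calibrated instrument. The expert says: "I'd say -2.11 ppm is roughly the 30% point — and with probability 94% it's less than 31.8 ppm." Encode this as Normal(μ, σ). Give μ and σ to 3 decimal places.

For Normal(μ,σ), the p-quantile is μ + z_p·σ. Here z_{0.3} = -0.5244, z_{0.94} = 1.555.
So -2.11 = μ − 0.5244σ and 31.8 = μ + 1.555σ.
Subtracting: σ = (31.8 − -2.11)/(1.555 − (-0.5244)) = 16.309.
Then μ = -2.11 − (-0.5244)·16.309 = 6.443.

μ = 6.443, σ = 16.309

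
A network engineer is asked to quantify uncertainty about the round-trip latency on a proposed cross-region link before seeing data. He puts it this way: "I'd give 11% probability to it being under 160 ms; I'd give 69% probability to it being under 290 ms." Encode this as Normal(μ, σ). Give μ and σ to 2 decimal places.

The p-quantile of Normal(μ,σ) is μ + z_p·σ, with z_{0.11} = -1.227 and z_{0.69} = 0.4959.
Eliminate σ: μ = (z₂·x₁ − z₁·x₂)/(z₂ − z₁) = (0.4959·160 − (-1.227)·290)/1.722 = 252.57.
Then σ = (x₂ − x₁)/(z₂ − z₁) = (290 − 160)/1.722 = 75.48.

μ = 252.57, σ = 75.48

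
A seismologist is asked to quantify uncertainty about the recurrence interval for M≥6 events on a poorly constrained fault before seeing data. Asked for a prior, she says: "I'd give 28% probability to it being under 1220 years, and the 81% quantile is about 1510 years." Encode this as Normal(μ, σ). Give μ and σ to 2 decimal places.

μ = 1335.71, σ = 198.53

The p-quantile of Normal(μ,σ) is μ + z_p·σ, with z_{0.28} = -0.5828 and z_{0.81} = 0.8779.
Eliminate σ: μ = (z₂·x₁ − z₁·x₂)/(z₂ − z₁) = (0.8779·1220 − (-0.5828)·1510)/1.461 = 1335.71.
Then σ = (x₂ − x₁)/(z₂ − z₁) = (1510 − 1220)/1.461 = 198.53.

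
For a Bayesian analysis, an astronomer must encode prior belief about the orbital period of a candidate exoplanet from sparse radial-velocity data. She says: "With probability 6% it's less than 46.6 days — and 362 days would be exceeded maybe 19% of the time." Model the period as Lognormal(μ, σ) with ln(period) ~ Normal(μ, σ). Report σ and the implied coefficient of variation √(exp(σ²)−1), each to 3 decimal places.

σ ≈ 0.843, CV ≈ 1.017

If T ~ Lognormal(μ,σ) then ln T ~ Normal(μ,σ), so the p-quantile of ln T is μ + z_p·σ.
ln(46.6) = 3.842 and ln(362) = 5.892; z_{0.06} = -1.555, z_{0.81} = 0.8779.
σ = (5.892 − 3.842)/(0.8779 − (-1.555)) = 0.843.
μ = 3.842 − (-1.555)·0.843 = 5.152.
CV = √(exp(σ²)−1) = √(exp(0.7102)−1) = 1.017.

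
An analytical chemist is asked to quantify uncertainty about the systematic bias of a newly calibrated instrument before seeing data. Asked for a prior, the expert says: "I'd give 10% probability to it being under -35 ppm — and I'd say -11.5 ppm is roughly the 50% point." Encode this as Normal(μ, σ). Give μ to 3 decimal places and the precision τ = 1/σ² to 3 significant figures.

μ = -11.500, τ = 0.00297

For Normal(μ,σ), the p-quantile is μ + z_p·σ. Here z_{0.1} = -1.282, z_{0.5} = 0.
So -35 = μ − 1.282σ and -11.5 = μ + 0σ.
Subtracting: σ = (-11.5 − -35)/(0 − (-1.282)) = 18.337.
Then μ = -35 − (-1.282)·18.337 = -11.500.
Precision τ = 1/σ² = 1/18.34² = 0.00297.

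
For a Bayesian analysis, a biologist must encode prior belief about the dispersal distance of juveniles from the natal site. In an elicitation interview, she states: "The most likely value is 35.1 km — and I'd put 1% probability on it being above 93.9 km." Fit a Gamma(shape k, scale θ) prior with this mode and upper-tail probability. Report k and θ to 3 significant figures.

k ≈ 5.78, θ ≈ 7.35

Gamma(k,θ) with k>1 has mode (k−1)θ, so θ = 35.1/(k−1).
Need P(X < 93.9) = 0.99 with θ tied to k this way. Start at k = 2, θ = 35.1: P(X<93.9) ≈ 0.747.
Too low — raise k to concentrate. Iterating converges to k ≈ 5.78.
Then θ = 35.1/(5.78−1) ≈ 7.35.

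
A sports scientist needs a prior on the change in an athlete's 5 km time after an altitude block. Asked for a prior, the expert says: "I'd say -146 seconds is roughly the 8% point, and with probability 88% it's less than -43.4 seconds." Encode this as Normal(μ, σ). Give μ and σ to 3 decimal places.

μ = -90.125, σ = 39.767

For Normal(μ,σ), the p-quantile is μ + z_p·σ. Here z_{0.08} = -1.405, z_{0.88} = 1.175.
So -146 = μ − 1.405σ and -43.4 = μ + 1.175σ.
Subtracting: σ = (-43.4 − -146)/(1.175 − (-1.405)) = 39.767.
Then μ = -146 − (-1.405)·39.767 = -90.125.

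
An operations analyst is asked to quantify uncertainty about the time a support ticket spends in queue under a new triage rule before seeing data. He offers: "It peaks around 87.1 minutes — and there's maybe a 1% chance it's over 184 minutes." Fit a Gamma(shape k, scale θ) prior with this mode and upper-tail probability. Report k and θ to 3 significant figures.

Gamma(k,θ) with k>1 has mode (k−1)θ, so θ = 87.1/(k−1).
Need P(X < 184) = 0.99 with θ tied to k this way. Start at k = 2, θ = 87.1: P(X<184) ≈ 0.624.
Too low — raise k to concentrate. Iterating converges to k ≈ 9.69.
Then θ = 87.1/(9.69−1) ≈ 10.

k ≈ 9.69, θ ≈ 10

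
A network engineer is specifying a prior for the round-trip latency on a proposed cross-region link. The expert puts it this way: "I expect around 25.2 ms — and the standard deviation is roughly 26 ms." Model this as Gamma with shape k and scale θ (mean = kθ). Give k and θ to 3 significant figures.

For Gamma(k, scale θ): mean = kθ, variance = kθ², so CV = 1/√k.
CV = SD/mean = 26/25.2 = 1.032, hence k = 1/CV² = 0.939.
Then θ = mean/k = 25.2/0.939 = 26.8.

k ≈ 0.939, θ ≈ 26.8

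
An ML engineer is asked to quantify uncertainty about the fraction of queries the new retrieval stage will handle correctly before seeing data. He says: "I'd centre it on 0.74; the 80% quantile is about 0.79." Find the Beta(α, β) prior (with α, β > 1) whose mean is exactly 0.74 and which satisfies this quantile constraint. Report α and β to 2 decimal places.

α ≈ 41.47, β ≈ 14.57

With mean 0.74 fixed, write α = 0.74s, β = 0.26s where s = α+β.
Need P(θ < 0.79) = 0.8 under Beta(0.74s, 0.26s). Normal approximation: (q−m)/√(m(1−m)/s) ≈ z_{0.8} = 0.842, so s ≈ 0.74·0.26·(0.842)²/(0.79−0.74)² = 54.5.
At s = 54.5: P(θ<0.79) ≈ 0.796. Adjusting to match 0.8 gives s ≈ 56.04.
So α = 0.74·56.04 ≈ 41.47, β = 0.26·56.04 ≈ 14.57.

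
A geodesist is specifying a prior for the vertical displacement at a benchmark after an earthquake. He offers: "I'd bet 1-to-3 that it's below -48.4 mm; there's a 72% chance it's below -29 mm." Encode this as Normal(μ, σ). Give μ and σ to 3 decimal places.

μ = -37.993, σ = 15.430

The p-quantile of Normal(μ,σ) is μ + z_p·σ, with z_{0.25} = -0.6745 and z_{0.72} = 0.5828.
Eliminate σ: μ = (z₂·x₁ − z₁·x₂)/(z₂ − z₁) = (0.5828·-48.4 − (-0.6745)·-29)/1.257 = -37.993.
Then σ = (x₂ − x₁)/(z₂ − z₁) = (-29 − -48.4)/1.257 = 15.430.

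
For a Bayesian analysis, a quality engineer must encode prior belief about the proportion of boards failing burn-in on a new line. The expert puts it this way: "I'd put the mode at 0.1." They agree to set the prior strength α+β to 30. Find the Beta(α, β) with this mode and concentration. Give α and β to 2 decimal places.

α = 3.80, β = 26.20

For α,β > 1 the Beta mode is (α−1)/(α+β−2). With α+β = 30, the mode is (α−1)/28.
Set (α−1)/28 = 0.1 → α = 1 + 0.1·28 = 3.80.
β = 30 − α = 26.20.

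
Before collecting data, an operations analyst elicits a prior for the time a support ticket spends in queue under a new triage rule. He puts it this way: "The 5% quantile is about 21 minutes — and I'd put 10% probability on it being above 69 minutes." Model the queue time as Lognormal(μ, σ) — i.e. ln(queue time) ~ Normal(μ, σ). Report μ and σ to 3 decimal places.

If T ~ Lognormal(μ,σ) then ln T ~ Normal(μ,σ), so the p-quantile of ln T is μ + z_p·σ.
ln(21) = 3.045 and ln(69) = 4.234; z_{0.05} = -1.645, z_{0.9} = 1.282.
σ = (4.234 − 3.045)/(1.282 − (-1.645)) = 0.407.
μ = 3.045 − (-1.645)·0.407 = 3.713.

μ ≈ 3.713, σ ≈ 0.407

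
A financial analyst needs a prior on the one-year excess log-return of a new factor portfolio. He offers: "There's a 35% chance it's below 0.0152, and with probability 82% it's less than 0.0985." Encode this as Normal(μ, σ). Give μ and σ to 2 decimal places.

For Normal(μ,σ), the p-quantile is μ + z_p·σ. Here z_{0.35} = -0.3853, z_{0.82} = 0.9154.
So 0.0152 = μ − 0.3853σ and 0.0985 = μ + 0.9154σ.
Subtracting: σ = (0.0985 − 0.0152)/(0.9154 − (-0.3853)) = 0.06.
Then μ = 0.0152 − (-0.3853)·0.06 = 0.04.

μ = 0.04, σ = 0.06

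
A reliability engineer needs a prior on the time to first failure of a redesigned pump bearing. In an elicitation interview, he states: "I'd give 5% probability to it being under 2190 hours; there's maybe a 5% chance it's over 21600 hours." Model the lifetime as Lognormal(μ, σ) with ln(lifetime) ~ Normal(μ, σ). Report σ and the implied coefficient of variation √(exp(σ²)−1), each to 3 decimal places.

σ ≈ 0.696, CV ≈ 0.789

If T ~ Lognormal(μ,σ) then ln T ~ Normal(μ,σ), so the p-quantile of ln T is μ + z_p·σ.
ln(2190) = 7.692 and ln(21600) = 9.98; z_{0.05} = -1.645, z_{0.95} = 1.645.
σ = (9.98 − 7.692)/(1.645 − (-1.645)) = 0.696.
μ = 7.692 − (-1.645)·0.696 = 8.836.
CV = √(exp(σ²)−1) = √(exp(0.4841)−1) = 0.789.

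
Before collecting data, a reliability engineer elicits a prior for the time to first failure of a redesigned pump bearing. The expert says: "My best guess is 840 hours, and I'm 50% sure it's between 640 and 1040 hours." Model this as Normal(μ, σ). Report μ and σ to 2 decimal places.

A symmetric 50% interval runs μ ± z·σ with z = 0.6745.
Half-width = 200, so σ = 200/0.6745 = 296.52.
μ is the stated best guess, 840.00.

μ = 840.00, σ = 296.52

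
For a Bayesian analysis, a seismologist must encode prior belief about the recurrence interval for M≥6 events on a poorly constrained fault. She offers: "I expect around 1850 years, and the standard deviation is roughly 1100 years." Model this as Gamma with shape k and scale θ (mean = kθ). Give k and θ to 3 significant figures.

k ≈ 2.83, θ ≈ 654

For Gamma(k, scale θ): mean = kθ, variance = kθ², so CV = 1/√k.
CV = SD/mean = 1100/1850 = 0.5946, hence k = 1/CV² = 2.83.
Then θ = mean/k = 1850/2.83 = 654.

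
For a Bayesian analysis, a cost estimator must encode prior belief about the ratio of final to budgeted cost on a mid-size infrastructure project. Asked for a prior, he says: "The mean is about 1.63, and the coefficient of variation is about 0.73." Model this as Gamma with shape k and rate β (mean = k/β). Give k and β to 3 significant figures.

k ≈ 1.88, β ≈ 1.15

For Gamma(k, rate β): mean = k/β, variance = k/β², so CV = 1/√k.
CV = 0.73, hence k = 1/CV² = 1.88.
Then β = k/mean = 1.88/1.63 = 1.15.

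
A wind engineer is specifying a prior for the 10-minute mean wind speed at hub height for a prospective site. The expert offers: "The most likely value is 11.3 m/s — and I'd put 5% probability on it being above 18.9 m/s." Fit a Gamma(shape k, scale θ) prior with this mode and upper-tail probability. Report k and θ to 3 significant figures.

k ≈ 11.6, θ ≈ 1.07

Gamma(k,θ) with k>1 has mode (k−1)θ, so θ = 11.3/(k−1).
Need P(X < 18.9) = 0.95 with θ tied to k this way. Start at k = 2, θ = 11.3: P(X<18.9) ≈ 0.498.
Too low — raise k to concentrate. Iterating converges to k ≈ 11.6.
Then θ = 11.3/(11.6−1) ≈ 1.07.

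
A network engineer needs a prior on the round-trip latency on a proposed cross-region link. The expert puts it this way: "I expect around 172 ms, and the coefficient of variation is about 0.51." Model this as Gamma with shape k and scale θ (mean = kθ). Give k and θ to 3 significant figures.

k ≈ 3.84, θ ≈ 44.7

For Gamma(k, scale θ): mean = kθ, variance = kθ², so CV = 1/√k.
CV = 0.51, hence k = 1/CV² = 3.84.
Then θ = mean/k = 172/3.84 = 44.7.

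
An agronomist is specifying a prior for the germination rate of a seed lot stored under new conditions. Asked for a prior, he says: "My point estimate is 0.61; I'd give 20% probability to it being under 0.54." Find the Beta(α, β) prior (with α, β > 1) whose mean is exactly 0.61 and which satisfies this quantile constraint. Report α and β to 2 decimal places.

α ≈ 20.66, β ≈ 13.21

With mean 0.61 fixed, write α = 0.61s, β = 0.39s where s = α+β.
Need P(θ < 0.54) = 0.2 under Beta(0.61s, 0.39s). Normal approximation: (q−m)/√(m(1−m)/s) ≈ z_{0.2} = -0.842, so s ≈ 0.61·0.39·(-0.842)²/(0.54−0.61)² = 34.4.
At s = 34.4: P(θ<0.54) ≈ 0.198. Adjusting to match 0.2 gives s ≈ 33.87.
So α = 0.61·33.87 ≈ 20.66, β = 0.39·33.87 ≈ 13.21.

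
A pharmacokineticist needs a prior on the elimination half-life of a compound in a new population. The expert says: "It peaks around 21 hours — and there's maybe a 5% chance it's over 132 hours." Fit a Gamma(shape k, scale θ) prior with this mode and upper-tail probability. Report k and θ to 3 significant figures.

k ≈ 1.67, θ ≈ 31.5

Gamma(k,θ) with k>1 has mode (k−1)θ, so θ = 21/(k−1).
Need P(X < 132) = 0.95 with θ tied to k this way. Start at k = 2, θ = 21: P(X<132) ≈ 0.986.
Too high — lower k to spread out. Iterating converges to k ≈ 1.67.
Then θ = 21/(1.67−1) ≈ 31.5.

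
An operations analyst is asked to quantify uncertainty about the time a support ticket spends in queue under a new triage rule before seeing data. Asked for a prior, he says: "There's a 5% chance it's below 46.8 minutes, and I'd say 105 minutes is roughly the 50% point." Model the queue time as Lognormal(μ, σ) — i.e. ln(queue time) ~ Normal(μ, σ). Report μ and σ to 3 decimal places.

If T ~ Lognormal(μ,σ) then ln T ~ Normal(μ,σ), so the p-quantile of ln T is μ + z_p·σ.
ln(46.8) = 3.846 and ln(105) = 4.654; z_{0.05} = -1.645, z_{0.5} = 0.
σ = (4.654 − 3.846)/(0 − (-1.645)) = 0.491.
μ = 3.846 − (-1.645)·0.491 = 4.654.

μ ≈ 4.654, σ ≈ 0.491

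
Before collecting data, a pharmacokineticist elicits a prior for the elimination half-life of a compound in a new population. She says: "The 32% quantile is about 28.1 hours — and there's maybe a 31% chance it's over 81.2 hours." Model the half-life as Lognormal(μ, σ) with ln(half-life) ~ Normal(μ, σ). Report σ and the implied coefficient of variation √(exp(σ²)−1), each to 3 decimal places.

If T ~ Lognormal(μ,σ) then ln T ~ Normal(μ,σ), so the p-quantile of ln T is μ + z_p·σ.
ln(28.1) = 3.336 and ln(81.2) = 4.397; z_{0.32} = -0.4677, z_{0.69} = 0.4959.
σ = (4.397 − 3.336)/(0.4959 − (-0.4677)) = 1.101.
μ = 3.336 − (-0.4677)·1.101 = 3.851.
CV = √(exp(σ²)−1) = √(exp(1.2128)−1) = 1.537.

σ ≈ 1.101, CV ≈ 1.537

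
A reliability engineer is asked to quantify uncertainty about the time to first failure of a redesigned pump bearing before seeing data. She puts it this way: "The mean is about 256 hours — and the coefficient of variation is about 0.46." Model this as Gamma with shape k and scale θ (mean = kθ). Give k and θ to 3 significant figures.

k ≈ 4.73, θ ≈ 54.2

For Gamma(k, scale θ): mean = kθ, variance = kθ², so CV = 1/√k.
CV = 0.46, hence k = 1/CV² = 4.73.
Then θ = mean/k = 256/4.73 = 54.2.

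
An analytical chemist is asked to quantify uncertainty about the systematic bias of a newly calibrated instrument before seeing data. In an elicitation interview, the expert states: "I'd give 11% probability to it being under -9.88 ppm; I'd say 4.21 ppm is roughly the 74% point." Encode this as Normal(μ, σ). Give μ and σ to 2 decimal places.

μ = -0.64, σ = 7.54

For Normal(μ,σ), the p-quantile is μ + z_p·σ. Here z_{0.11} = -1.227, z_{0.74} = 0.6433.
So -9.88 = μ − 1.227σ and 4.21 = μ + 0.6433σ.
Subtracting: σ = (4.21 − -9.88)/(0.6433 − (-1.227)) = 7.54.
Then μ = -9.88 − (-1.227)·7.54 = -0.64.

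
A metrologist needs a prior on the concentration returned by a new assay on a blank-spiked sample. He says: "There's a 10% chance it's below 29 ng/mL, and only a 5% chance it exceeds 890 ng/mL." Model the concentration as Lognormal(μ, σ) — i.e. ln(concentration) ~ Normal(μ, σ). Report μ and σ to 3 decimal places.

μ ≈ 4.867, σ ≈ 1.170

If T ~ Lognormal(μ,σ) then ln T ~ Normal(μ,σ), so the p-quantile of ln T is μ + z_p·σ.
ln(29) = 3.367 and ln(890) = 6.791; z_{0.1} = -1.282, z_{0.95} = 1.645.
σ = (6.791 − 3.367)/(1.645 − (-1.282)) = 1.170.
μ = 3.367 − (-1.282)·1.170 = 4.867.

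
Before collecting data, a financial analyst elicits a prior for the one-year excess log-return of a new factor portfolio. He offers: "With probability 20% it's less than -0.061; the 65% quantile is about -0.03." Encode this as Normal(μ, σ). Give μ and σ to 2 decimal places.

μ = -0.04, σ = 0.03

The p-quantile of Normal(μ,σ) is μ + z_p·σ, with z_{0.2} = -0.8416 and z_{0.65} = 0.3853.
Eliminate σ: μ = (z₂·x₁ − z₁·x₂)/(z₂ − z₁) = (0.3853·-0.061 − (-0.8416)·-0.03)/1.227 = -0.04.
Then σ = (x₂ − x₁)/(z₂ − z₁) = (-0.03 − -0.061)/1.227 = 0.03.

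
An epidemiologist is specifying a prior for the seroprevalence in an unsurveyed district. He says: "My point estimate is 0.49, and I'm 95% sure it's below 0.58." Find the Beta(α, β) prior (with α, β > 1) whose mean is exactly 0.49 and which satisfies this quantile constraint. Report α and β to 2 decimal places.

α ≈ 40.60, β ≈ 42.26

With mean 0.49 fixed, write α = 0.49s, β = 0.51s where s = α+β.
Need P(θ < 0.58) = 0.95 under Beta(0.49s, 0.51s). Normal approximation: (q−m)/√(m(1−m)/s) ≈ z_{0.95} = 1.64, so s ≈ 0.49·0.51·(1.64)²/(0.58−0.49)² = 83.5.
At s = 83.5: P(θ<0.58) ≈ 0.951. Adjusting to match 0.95 gives s ≈ 82.86.
So α = 0.49·82.86 ≈ 40.60, β = 0.51·82.86 ≈ 42.26.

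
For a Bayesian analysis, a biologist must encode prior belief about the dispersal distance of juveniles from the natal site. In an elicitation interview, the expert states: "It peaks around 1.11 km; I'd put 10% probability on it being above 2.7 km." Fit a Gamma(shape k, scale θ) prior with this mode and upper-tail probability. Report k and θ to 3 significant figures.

k ≈ 3.43, θ ≈ 0.456

Gamma(k,θ) with k>1 has mode (k−1)θ, so θ = 1.11/(k−1).
Need P(X < 2.7) = 0.9 with θ tied to k this way. Start at k = 2, θ = 1.11: P(X<2.7) ≈ 0.699.
Too low — raise k to concentrate. Iterating converges to k ≈ 3.43.
Then θ = 1.11/(3.43−1) ≈ 0.456.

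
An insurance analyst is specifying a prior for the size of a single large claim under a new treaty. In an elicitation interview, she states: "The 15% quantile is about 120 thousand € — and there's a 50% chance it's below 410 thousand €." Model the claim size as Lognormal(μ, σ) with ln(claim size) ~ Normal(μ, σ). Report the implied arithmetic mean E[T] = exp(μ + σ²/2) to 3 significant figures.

E[T] ≈ 828 thousand €

If T ~ Lognormal(μ,σ) then ln T ~ Normal(μ,σ), so the p-quantile of ln T is μ + z_p·σ.
ln(120) = 4.787 and ln(410) = 6.016; z_{0.15} = -1.036, z_{0.5} = 0.
σ = (6.016 − 4.787)/(0 − (-1.036)) = 1.185.
μ = 4.787 − (-1.036)·1.185 = 6.016.
E[T] = exp(μ + σ²/2) = exp(6.016 + 0.7027) = 828 thousand €.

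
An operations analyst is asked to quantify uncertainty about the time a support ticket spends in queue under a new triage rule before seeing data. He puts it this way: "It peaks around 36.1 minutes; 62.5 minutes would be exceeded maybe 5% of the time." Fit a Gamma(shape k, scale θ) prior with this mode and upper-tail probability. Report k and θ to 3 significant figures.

Gamma(k,θ) with k>1 has mode (k−1)θ, so θ = 36.1/(k−1).
Need P(X < 62.5) = 0.95 with θ tied to k this way. Start at k = 2, θ = 36.1: P(X<62.5) ≈ 0.516.
Too low — raise k to concentrate. Iterating converges to k ≈ 10.3.
Then θ = 36.1/(10.3−1) ≈ 3.9.

k ≈ 10.3, θ ≈ 3.9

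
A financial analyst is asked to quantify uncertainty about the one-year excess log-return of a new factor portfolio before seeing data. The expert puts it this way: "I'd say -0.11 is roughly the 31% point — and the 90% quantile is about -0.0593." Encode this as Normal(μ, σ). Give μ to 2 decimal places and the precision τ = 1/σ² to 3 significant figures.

μ = -0.10, τ = 1230

For Normal(μ,σ), the p-quantile is μ + z_p·σ. Here z_{0.31} = -0.4959, z_{0.9} = 1.282.
So -0.11 = μ − 0.4959σ and -0.0593 = μ + 1.282σ.
Subtracting: σ = (-0.0593 − -0.11)/(1.282 − (-0.4959)) = 0.03.
Then μ = -0.11 − (-0.4959)·0.03 = -0.10.
Precision τ = 1/σ² = 1/0.02852² = 1230.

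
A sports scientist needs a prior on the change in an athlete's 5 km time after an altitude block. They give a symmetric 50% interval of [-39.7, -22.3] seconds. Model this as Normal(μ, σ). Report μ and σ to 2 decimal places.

A symmetric 50% interval runs μ ± z·σ with z = 0.6745.
Half-width = 8.7, so σ = 8.7/0.6745 = 12.90.
μ is the interval midpoint, -31.00.

μ = -31.00, σ = 12.90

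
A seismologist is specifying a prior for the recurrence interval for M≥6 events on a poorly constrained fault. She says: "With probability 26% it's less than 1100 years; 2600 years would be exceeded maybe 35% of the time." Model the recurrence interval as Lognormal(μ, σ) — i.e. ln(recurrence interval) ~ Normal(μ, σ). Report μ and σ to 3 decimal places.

If T ~ Lognormal(μ,σ) then ln T ~ Normal(μ,σ), so the p-quantile of ln T is μ + z_p·σ.
ln(1100) = 7.003 and ln(2600) = 7.863; z_{0.26} = -0.6433, z_{0.65} = 0.3853.
σ = (7.863 − 7.003)/(0.3853 − (-0.6433)) = 0.836.
μ = 7.003 − (-0.6433)·0.836 = 7.541.

μ ≈ 7.541, σ ≈ 0.836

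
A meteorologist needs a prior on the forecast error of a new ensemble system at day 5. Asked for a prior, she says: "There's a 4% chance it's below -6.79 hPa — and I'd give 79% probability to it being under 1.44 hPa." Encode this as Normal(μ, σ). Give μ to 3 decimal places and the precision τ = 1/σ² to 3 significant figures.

The p-quantile of Normal(μ,σ) is μ + z_p·σ, with z_{0.04} = -1.751 and z_{0.79} = 0.8064.
Eliminate σ: μ = (z₂·x₁ − z₁·x₂)/(z₂ − z₁) = (0.8064·-6.79 − (-1.751)·1.44)/2.557 = -1.155.
Then σ = (x₂ − x₁)/(z₂ − z₁) = (1.44 − -6.79)/2.557 = 3.218.
Precision τ = 1/σ² = 1/3.218² = 0.0965.

μ = -1.155, τ = 0.0965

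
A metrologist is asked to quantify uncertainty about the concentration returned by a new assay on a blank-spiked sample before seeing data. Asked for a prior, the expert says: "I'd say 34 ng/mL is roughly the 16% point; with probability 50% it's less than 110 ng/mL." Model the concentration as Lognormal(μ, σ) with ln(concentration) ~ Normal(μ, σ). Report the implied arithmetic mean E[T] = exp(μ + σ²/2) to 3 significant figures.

E[T] ≈ 221 ng/mL

If T ~ Lognormal(μ,σ) then ln T ~ Normal(μ,σ), so the p-quantile of ln T is μ + z_p·σ.
ln(34) = 3.526 and ln(110) = 4.7; z_{0.16} = -0.9945, z_{0.5} = 0.
σ = (4.7 − 3.526)/(0 − (-0.9945)) = 1.181.
μ = 3.526 − (-0.9945)·1.181 = 4.700.
E[T] = exp(μ + σ²/2) = exp(4.700 + 0.6970) = 221 ng/mL.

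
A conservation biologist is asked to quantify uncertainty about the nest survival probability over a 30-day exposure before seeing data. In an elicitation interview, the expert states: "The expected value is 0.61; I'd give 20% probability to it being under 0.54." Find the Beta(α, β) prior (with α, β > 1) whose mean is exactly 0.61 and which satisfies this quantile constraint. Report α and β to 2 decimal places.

With mean 0.61 fixed, write α = 0.61s, β = 0.39s where s = α+β.
Need P(θ < 0.54) = 0.2 under Beta(0.61s, 0.39s). Normal approximation: (q−m)/√(m(1−m)/s) ≈ z_{0.2} = -0.842, so s ≈ 0.61·0.39·(-0.842)²/(0.54−0.61)² = 34.4.
At s = 34.4: P(θ<0.54) ≈ 0.198. Adjusting to match 0.2 gives s ≈ 33.87.
So α = 0.61·33.87 ≈ 20.66, β = 0.39·33.87 ≈ 13.21.

α ≈ 20.66, β ≈ 13.21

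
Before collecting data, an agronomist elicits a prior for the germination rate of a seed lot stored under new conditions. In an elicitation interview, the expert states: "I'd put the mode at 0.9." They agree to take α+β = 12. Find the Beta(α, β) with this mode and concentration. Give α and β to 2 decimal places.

α = 10.00, β = 2.00

For α,β > 1 the Beta mode is (α−1)/(α+β−2). With α+β = 12, the mode is (α−1)/10.
Set (α−1)/10 = 0.9 → α = 1 + 0.9·10 = 10.00.
β = 12 − α = 2.00.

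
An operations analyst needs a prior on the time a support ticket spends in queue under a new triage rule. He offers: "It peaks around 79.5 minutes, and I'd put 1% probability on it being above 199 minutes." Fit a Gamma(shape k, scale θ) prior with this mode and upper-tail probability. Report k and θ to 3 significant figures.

Gamma(k,θ) with k>1 has mode (k−1)θ, so θ = 79.5/(k−1).
Need P(X < 199) = 0.99 with θ tied to k this way. Start at k = 2, θ = 79.5: P(X<199) ≈ 0.713.
Too low — raise k to concentrate. Iterating converges to k ≈ 6.57.
Then θ = 79.5/(6.57−1) ≈ 14.3.

k ≈ 6.57, θ ≈ 14.3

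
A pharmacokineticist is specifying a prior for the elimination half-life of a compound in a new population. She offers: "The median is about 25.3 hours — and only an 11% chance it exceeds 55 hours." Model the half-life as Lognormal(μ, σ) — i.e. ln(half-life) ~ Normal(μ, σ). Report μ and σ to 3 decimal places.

μ ≈ 3.231, σ ≈ 0.633

If T ~ Lognormal(μ,σ) then ln T ~ Normal(μ,σ), so the p-quantile of ln T is μ + z_p·σ.
ln(25.3) = 3.231 and ln(55) = 4.007; z_{0.5} = 0, z_{0.89} = 1.227.
σ = (4.007 − 3.231)/(1.227 − (0)) = 0.633.
μ = 3.231 − (0)·0.633 = 3.231.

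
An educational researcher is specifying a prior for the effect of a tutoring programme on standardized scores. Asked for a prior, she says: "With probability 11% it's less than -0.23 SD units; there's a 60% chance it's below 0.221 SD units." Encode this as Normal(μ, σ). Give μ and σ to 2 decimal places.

μ = 0.14, σ = 0.30

The p-quantile of Normal(μ,σ) is μ + z_p·σ, with z_{0.11} = -1.227 and z_{0.6} = 0.2533.
Eliminate σ: μ = (z₂·x₁ − z₁·x₂)/(z₂ − z₁) = (0.2533·-0.23 − (-1.227)·0.221)/1.48 = 0.14.
Then σ = (x₂ − x₁)/(z₂ − z₁) = (0.221 − -0.23)/1.48 = 0.30.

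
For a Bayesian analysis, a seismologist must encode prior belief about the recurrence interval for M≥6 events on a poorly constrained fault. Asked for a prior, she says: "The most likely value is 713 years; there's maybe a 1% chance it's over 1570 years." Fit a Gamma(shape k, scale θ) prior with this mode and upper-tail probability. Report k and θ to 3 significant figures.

k ≈ 8.74, θ ≈ 92.2

Gamma(k,θ) with k>1 has mode (k−1)θ, so θ = 713/(k−1).
Need P(X < 1570) = 0.99 with θ tied to k this way. Start at k = 2, θ = 713: P(X<1570) ≈ 0.646.
Too low — raise k to concentrate. Iterating converges to k ≈ 8.74.
Then θ = 713/(8.74−1) ≈ 92.2.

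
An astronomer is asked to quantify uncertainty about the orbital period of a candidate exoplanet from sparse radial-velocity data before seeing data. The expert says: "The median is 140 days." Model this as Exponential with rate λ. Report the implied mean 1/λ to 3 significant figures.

mean ≈ 202 days

Exponential median = ln 2 / λ, so λ = ln 2 / 140.0 = 0.00495.
Mean = 1/λ = 202 days.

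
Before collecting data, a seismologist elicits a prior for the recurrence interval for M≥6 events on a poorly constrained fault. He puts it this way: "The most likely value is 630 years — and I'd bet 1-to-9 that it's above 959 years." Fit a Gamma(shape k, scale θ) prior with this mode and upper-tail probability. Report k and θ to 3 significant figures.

k ≈ 11.6, θ ≈ 59.7

Gamma(k,θ) with k>1 has mode (k−1)θ, so θ = 630/(k−1).
Need P(X < 959) = 0.9 with θ tied to k this way. Start at k = 2, θ = 630: P(X<959) ≈ 0.450.
Too low — raise k to concentrate. Iterating converges to k ≈ 11.6.
Then θ = 630/(11.6−1) ≈ 59.7.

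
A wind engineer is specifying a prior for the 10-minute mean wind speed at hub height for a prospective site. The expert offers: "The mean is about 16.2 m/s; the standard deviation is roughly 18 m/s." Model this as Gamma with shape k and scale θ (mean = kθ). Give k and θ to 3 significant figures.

k ≈ 0.81, θ ≈ 20

For Gamma(k, scale θ): mean = kθ, variance = kθ², so CV = 1/√k.
CV = SD/mean = 18/16.2 = 1.111, hence k = 1/CV² = 0.81.
Then θ = mean/k = 16.2/0.81 = 20.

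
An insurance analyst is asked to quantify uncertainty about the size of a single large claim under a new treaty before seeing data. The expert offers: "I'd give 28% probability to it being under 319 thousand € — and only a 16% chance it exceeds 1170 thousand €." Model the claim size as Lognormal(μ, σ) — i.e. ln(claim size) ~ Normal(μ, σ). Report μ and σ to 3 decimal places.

If T ~ Lognormal(μ,σ) then ln T ~ Normal(μ,σ), so the p-quantile of ln T is μ + z_p·σ.
ln(319) = 5.765 and ln(1170) = 7.065; z_{0.28} = -0.5828, z_{0.84} = 0.9945.
σ = (7.065 − 5.765)/(0.9945 − (-0.5828)) = 0.824.
μ = 5.765 − (-0.5828)·0.824 = 6.245.

μ ≈ 6.245, σ ≈ 0.824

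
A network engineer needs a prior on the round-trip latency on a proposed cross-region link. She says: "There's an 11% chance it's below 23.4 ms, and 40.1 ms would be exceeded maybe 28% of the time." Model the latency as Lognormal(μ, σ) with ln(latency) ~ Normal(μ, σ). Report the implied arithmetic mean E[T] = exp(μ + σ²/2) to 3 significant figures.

E[T] ≈ 35.2 ms

If T ~ Lognormal(μ,σ) then ln T ~ Normal(μ,σ), so the p-quantile of ln T is μ + z_p·σ.
ln(23.4) = 3.153 and ln(40.1) = 3.691; z_{0.11} = -1.227, z_{0.72} = 0.5828.
σ = (3.691 − 3.153)/(0.5828 − (-1.227)) = 0.298.
μ = 3.153 − (-1.227)·0.298 = 3.518.
E[T] = exp(μ + σ²/2) = exp(3.518 + 0.0443) = 35.2 ms.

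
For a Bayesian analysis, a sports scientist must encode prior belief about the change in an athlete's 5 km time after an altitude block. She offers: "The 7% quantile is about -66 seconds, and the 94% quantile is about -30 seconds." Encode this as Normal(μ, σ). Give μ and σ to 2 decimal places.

μ = -48.47, σ = 11.88

The p-quantile of Normal(μ,σ) is μ + z_p·σ, with z_{0.07} = -1.476 and z_{0.94} = 1.555.
Eliminate σ: μ = (z₂·x₁ − z₁·x₂)/(z₂ − z₁) = (1.555·-66 − (-1.476)·-30)/3.031 = -48.47.
Then σ = (x₂ − x₁)/(z₂ − z₁) = (-30 − -66)/3.031 = 11.88.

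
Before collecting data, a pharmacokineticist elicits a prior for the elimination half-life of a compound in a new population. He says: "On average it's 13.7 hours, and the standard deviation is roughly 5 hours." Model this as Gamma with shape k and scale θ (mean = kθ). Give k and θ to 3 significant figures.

For Gamma(k, scale θ): mean = kθ, variance = kθ², so CV = 1/√k.
CV = SD/mean = 5/13.7 = 0.365, hence k = 1/CV² = 7.51.
Then θ = mean/k = 13.7/7.51 = 1.82.

k ≈ 7.51, θ ≈ 1.82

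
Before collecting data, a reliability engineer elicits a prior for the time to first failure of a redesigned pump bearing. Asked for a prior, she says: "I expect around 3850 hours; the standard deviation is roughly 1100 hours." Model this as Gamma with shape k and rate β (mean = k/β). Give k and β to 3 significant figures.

For Gamma(k, rate β): mean = k/β, variance = k/β², so CV = 1/√k.
CV = SD/mean = 1100/3850 = 0.2857, hence k = 1/CV² = 12.2.
Then β = k/mean = 12.2/3850 = 0.00318.

k ≈ 12.2, β ≈ 0.00318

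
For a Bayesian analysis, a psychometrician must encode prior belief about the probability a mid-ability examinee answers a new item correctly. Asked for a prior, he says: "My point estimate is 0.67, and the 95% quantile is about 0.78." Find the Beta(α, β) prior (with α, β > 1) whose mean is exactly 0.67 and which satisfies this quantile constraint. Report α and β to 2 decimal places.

α ≈ 29.97, β ≈ 14.76

With mean 0.67 fixed, write α = 0.67s, β = 0.33s where s = α+β.
Need P(θ < 0.78) = 0.95 under Beta(0.67s, 0.33s). Normal approximation: (q−m)/√(m(1−m)/s) ≈ z_{0.95} = 1.64, so s ≈ 0.67·0.33·(1.64)²/(0.78−0.67)² = 49.4.
At s = 49.4: P(θ<0.78) ≈ 0.959. Adjusting to match 0.95 gives s ≈ 44.73.
So α = 0.67·44.73 ≈ 29.97, β = 0.33·44.73 ≈ 14.76.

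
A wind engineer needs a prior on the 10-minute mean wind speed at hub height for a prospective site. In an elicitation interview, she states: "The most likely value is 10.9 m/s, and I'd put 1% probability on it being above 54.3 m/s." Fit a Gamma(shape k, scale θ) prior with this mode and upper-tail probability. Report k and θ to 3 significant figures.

k ≈ 2.52, θ ≈ 7.16

Gamma(k,θ) with k>1 has mode (k−1)θ, so θ = 10.9/(k−1).
Need P(X < 54.3) = 0.99 with θ tied to k this way. Start at k = 2, θ = 10.9: P(X<54.3) ≈ 0.959.
Too low — raise k to concentrate. Iterating converges to k ≈ 2.52.
Then θ = 10.9/(2.52−1) ≈ 7.16.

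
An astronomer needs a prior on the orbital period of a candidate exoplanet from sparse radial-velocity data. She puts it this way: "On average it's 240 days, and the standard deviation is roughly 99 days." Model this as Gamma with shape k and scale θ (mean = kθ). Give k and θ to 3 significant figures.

k ≈ 5.88, θ ≈ 40.8

For Gamma(k, scale θ): mean = kθ, variance = kθ², so CV = 1/√k.
CV = SD/mean = 99/240 = 0.4125, hence k = 1/CV² = 5.88.
Then θ = mean/k = 240/5.88 = 40.8.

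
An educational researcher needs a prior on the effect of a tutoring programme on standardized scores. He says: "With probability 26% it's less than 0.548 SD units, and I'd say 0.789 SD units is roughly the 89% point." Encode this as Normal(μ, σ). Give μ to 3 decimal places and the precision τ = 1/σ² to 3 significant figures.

For Normal(μ,σ), the p-quantile is μ + z_p·σ. Here z_{0.26} = -0.6433, z_{0.89} = 1.227.
So 0.548 = μ − 0.6433σ and 0.789 = μ + 1.227σ.
Subtracting: σ = (0.789 − 0.548)/(1.227 − (-0.6433)) = 0.129.
Then μ = 0.548 − (-0.6433)·0.129 = 0.631.
Precision τ = 1/σ² = 1/0.1289² = 60.2.

μ = 0.631, τ = 60.2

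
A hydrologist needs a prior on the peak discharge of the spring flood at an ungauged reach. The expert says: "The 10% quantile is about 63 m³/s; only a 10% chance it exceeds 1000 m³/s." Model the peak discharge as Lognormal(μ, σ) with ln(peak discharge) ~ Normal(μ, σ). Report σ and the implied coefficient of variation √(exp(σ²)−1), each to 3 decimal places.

σ ≈ 1.079, CV ≈ 1.484

If T ~ Lognormal(μ,σ) then ln T ~ Normal(μ,σ), so the p-quantile of ln T is μ + z_p·σ.
ln(63) = 4.143 and ln(1000) = 6.908; z_{0.1} = -1.282, z_{0.9} = 1.282.
σ = (6.908 − 4.143)/(1.282 − (-1.282)) = 1.079.
μ = 4.143 − (-1.282)·1.079 = 5.525.
CV = √(exp(σ²)−1) = √(exp(1.1634)−1) = 1.484.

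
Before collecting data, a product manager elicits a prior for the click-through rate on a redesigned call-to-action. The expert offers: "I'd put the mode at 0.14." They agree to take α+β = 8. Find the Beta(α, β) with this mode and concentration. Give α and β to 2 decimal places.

For α,β > 1 the Beta mode is (α−1)/(α+β−2). With α+β = 8, the mode is (α−1)/6.
Set (α−1)/6 = 0.14 → α = 1 + 0.14·6 = 1.84.
β = 8 − α = 6.16.

α = 1.84, β = 6.16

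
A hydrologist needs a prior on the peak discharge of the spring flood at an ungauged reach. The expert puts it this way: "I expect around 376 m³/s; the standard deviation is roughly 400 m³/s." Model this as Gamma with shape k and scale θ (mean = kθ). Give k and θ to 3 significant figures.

For Gamma(k, scale θ): mean = kθ, variance = kθ², so CV = 1/√k.
CV = SD/mean = 400/376 = 1.064, hence k = 1/CV² = 0.884.
Then θ = mean/k = 376/0.884 = 426.

k ≈ 0.884, θ ≈ 426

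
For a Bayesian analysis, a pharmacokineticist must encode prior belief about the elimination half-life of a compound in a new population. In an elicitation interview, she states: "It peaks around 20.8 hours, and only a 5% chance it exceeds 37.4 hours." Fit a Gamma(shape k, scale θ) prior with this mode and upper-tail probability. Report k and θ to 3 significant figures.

k ≈ 9.1, θ ≈ 2.57

Gamma(k,θ) with k>1 has mode (k−1)θ, so θ = 20.8/(k−1).
Need P(X < 37.4) = 0.95 with θ tied to k this way. Start at k = 2, θ = 20.8: P(X<37.4) ≈ 0.537.
Too low — raise k to concentrate. Iterating converges to k ≈ 9.1.
Then θ = 20.8/(9.1−1) ≈ 2.57.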